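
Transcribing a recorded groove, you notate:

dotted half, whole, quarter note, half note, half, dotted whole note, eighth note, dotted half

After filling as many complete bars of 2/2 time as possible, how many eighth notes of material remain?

One bar of 2/2 = 8 eighth notes.
Each duration in eighth notes: dotted half = 6; whole = 8; quarter note = 2; half note = 4; half = 4; dotted whole note = 12; eighth note = 1; dotted half = 6.
Total: 6 + 8 + 2 + 4 + 4 + 12 + 1 + 6 = 43.
43 ÷ 8 = 5 complete bars with 3 eighth notes remaining.

3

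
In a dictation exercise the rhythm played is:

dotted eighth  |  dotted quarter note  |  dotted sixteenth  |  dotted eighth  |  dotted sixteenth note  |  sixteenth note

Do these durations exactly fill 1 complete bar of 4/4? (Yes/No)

Yes

One bar of 4/4 = 32 thirty-second notes.
Express everything in thirty-second notes: dotted eighth = 6; dotted quarter note = 12; dotted sixteenth = 3; dotted eighth = 6; dotted sixteenth note = 3; sixteenth note = 2.
Altogether 6 + 12 + 3 + 6 + 3 + 2 = 32.
32 equals 32, so the answer is Yes.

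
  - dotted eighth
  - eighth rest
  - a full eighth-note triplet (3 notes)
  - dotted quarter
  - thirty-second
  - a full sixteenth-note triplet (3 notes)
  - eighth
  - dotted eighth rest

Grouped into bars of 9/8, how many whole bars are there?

1

One bar of 9/8 = 36 thirty-second notes.
Each duration in thirty-second notes: dotted eighth = 6; eighth rest = 4; a full eighth-note triplet (3 notes) (three triplet eighths span one quarter) = 8; dotted quarter = 12; thirty-second = 1; a full sixteenth-note triplet (3 notes) (three triplet sixteenths span one eighth) = 4; eighth = 4; dotted eighth rest = 6.
Total: 6 + 4 + 8 + 12 + 1 + 4 + 4 + 6 = 45.
45 ÷ 36 = 1 complete bar with 9 left over.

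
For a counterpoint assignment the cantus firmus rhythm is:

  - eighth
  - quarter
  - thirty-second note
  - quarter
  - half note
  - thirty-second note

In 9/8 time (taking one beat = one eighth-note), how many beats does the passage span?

One eighth-note beat = 4 thirty-second notes.
Express everything in thirty-second notes: eighth = 4; quarter = 8; thirty-second note = 1; quarter = 8; half note = 16; thirty-second note = 1.
Total: 4 + 8 + 1 + 8 + 16 + 1 = 38.
38 ÷ 4 = 9.5 beats.

9.5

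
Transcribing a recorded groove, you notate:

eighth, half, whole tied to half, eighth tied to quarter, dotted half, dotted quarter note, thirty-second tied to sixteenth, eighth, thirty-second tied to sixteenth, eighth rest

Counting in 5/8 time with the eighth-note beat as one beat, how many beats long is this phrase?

One eighth-note beat = 4 thirty-second notes.
Express everything in thirty-second notes: eighth = 4; half = 16; whole tied to half (whole + half) = 48; eighth tied to quarter (eighth + quarter) = 12; dotted half = 24; dotted quarter note = 12; thirty-second tied to sixteenth (thirty-second + sixteenth) = 3; eighth = 4; thirty-second tied to sixteenth (thirty-second + sixteenth) = 3; eighth rest = 4.
Altogether 4 + 16 + 48 + 12 + 24 + 12 + 3 + 4 + 3 + 4 = 130.
130 ÷ 4 = 32.5 beats.

32.5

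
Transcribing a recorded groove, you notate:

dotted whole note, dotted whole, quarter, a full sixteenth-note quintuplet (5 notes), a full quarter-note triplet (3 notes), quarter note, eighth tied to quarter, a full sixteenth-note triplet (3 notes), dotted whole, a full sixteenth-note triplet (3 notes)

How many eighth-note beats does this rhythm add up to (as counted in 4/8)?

51

One eighth-note beat = 2 sixteenth notes.
In sixteenth notes: dotted whole note = 24; dotted whole = 24; quarter = 4; a full sixteenth-note quintuplet (5 notes) (five quintuplet sixteenths span one quarter) = 4; a full quarter-note triplet (3 notes) (three triplet quarters span one half) = 8; quarter note = 4; eighth tied to quarter (eighth + quarter) = 6; a full sixteenth-note triplet (3 notes) (three triplet sixteenths span one eighth) = 2; dotted whole = 24; a full sixteenth-note triplet (3 notes) (three triplet sixteenths span one eighth) = 2.
Altogether 24 + 24 + 4 + 4 + 8 + 4 + 6 + 2 + 24 + 2 = 102.
102 ÷ 2 = 51 beats.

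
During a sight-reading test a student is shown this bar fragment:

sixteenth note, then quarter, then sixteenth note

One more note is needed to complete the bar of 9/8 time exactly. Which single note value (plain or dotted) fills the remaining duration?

dotted half note

The bar of 9/8 = 18 sixteenth notes.
Each duration in sixteenth notes: sixteenth note = 1; quarter = 4; sixteenth note = 1.
Total: 1 + 4 + 1 = 6.
Remaining: 18 − 6 = 12 sixteenth notes, which is a dotted half note.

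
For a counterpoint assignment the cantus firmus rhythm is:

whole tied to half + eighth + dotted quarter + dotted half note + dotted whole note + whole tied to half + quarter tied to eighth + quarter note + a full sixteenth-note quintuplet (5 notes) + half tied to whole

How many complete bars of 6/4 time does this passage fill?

One bar of 6/4 = 12 eighth notes.
Convert each value to eighth notes: whole tied to half (whole + half) = 12; eighth = 1; dotted quarter = 3; dotted half note = 6; dotted whole note = 12; whole tied to half (whole + half) = 12; quarter tied to eighth (quarter + eighth) = 3; quarter note = 2; a full sixteenth-note quintuplet (5 notes) (five quintuplet sixteenths span one quarter) = 2; half tied to whole (half + whole) = 12.
Total: 12 + 1 + 3 + 6 + 12 + 12 + 3 + 2 + 2 + 12 = 65.
65 ÷ 12 = 5 complete bars with 5 left over.

5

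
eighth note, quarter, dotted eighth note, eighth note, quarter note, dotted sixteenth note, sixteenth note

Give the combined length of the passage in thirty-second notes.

In thirty-second notes: eighth note = 4; quarter = 8; dotted eighth note = 6; eighth note = 4; quarter note = 8; dotted sixteenth note = 3; sixteenth note = 2.
Adding: 4 + 8 + 6 + 4 + 8 + 3 + 2 = 35 thirty-second notes.

35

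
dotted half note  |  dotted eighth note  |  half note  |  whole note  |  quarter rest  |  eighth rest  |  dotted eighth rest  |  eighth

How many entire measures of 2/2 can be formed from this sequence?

3

One bar of 2/2 = 16 sixteenth notes.
Express everything in sixteenth notes: dotted half note = 12; dotted eighth note = 3; half note = 8; whole note = 16; quarter rest = 4; eighth rest = 2; dotted eighth rest = 3; eighth = 2.
Adding: 12 + 3 + 8 + 16 + 4 + 2 + 3 + 2 = 50.
50 ÷ 16 = 3 complete bars with 2 left over.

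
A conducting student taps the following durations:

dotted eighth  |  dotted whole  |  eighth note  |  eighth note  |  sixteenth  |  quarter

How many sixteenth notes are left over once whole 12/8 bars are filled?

12

One bar of 12/8 = 24 sixteenth notes.
In sixteenth notes: dotted eighth = 3; dotted whole = 24; eighth note = 2; eighth note = 2; sixteenth = 1; quarter = 4.
Total: 3 + 24 + 2 + 2 + 1 + 4 = 36.
36 ÷ 24 = 1 complete bar with 12 sixteenth notes remaining.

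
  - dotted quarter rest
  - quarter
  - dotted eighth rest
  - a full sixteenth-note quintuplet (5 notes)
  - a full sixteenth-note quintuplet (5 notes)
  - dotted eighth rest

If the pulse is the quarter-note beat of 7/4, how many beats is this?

One quarter-note beat = 4 sixteenth notes.
In sixteenth notes: dotted quarter rest = 6; quarter = 4; dotted eighth rest = 3; a full sixteenth-note quintuplet (5 notes) (five quintuplet sixteenths span one quarter) = 4; a full sixteenth-note quintuplet (5 notes) (five quintuplet sixteenths span one quarter) = 4; dotted eighth rest = 3.
Total: 6 + 4 + 3 + 4 + 4 + 3 = 24.
24 ÷ 4 = 6 beats.

6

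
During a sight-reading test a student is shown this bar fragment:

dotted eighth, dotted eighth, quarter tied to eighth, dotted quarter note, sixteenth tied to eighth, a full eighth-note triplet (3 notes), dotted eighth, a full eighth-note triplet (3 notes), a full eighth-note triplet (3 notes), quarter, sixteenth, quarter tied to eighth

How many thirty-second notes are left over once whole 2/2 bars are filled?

30

One bar of 2/2 = 16 sixteenth notes.
Working in sixteenth notes: dotted eighth = 3; dotted eighth = 3; quarter tied to eighth (quarter + eighth) = 6; dotted quarter note = 6; sixteenth tied to eighth (sixteenth + eighth) = 3; a full eighth-note triplet (3 notes) (three triplet eighths span one quarter) = 4; dotted eighth = 3; a full eighth-note triplet (3 notes) (three triplet eighths span one quarter) = 4; a full eighth-note triplet (3 notes) (three triplet eighths span one quarter) = 4; quarter = 4; sixteenth = 1; quarter tied to eighth (quarter + eighth) = 6.
Sum: 3 + 3 + 6 + 6 + 3 + 4 + 3 + 4 + 4 + 4 + 1 + 6 = 47.
47 ÷ 16 = 2 complete bars with 15 sixteenth notes remaining = 30 thirty-second notes.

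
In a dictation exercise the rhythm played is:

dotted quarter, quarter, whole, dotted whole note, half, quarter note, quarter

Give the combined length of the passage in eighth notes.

33

Express everything in eighth notes: dotted quarter = 3; quarter = 2; whole = 8; dotted whole note = 12; half = 4; quarter note = 2; quarter = 2.
Adding: 3 + 2 + 8 + 12 + 4 + 2 + 2 = 33 eighth notes.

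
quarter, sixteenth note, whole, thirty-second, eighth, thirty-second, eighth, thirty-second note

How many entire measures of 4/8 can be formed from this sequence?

One bar of 4/8 = 16 thirty-second notes.
Convert each value to thirty-second notes: quarter = 8; sixteenth note = 2; whole = 32; thirty-second = 1; eighth = 4; thirty-second = 1; eighth = 4; thirty-second note = 1.
Altogether 8 + 2 + 32 + 1 + 4 + 1 + 4 + 1 = 53.
53 ÷ 16 = 3 complete bars with 5 left over.

3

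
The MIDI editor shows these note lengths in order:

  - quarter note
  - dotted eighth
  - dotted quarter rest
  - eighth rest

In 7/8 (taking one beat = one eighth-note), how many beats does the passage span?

7.5

One eighth-note beat = 2 sixteenth notes.
Express everything in sixteenth notes: quarter note = 4; dotted eighth = 3; dotted quarter rest = 6; eighth rest = 2.
Adding: 4 + 3 + 6 + 2 = 15.
15 ÷ 2 = 7.5 beats.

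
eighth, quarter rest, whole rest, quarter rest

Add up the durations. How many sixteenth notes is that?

26

Express everything in sixteenth notes: eighth = 2; quarter rest = 4; whole rest = 16; quarter rest = 4.
Altogether 2 + 4 + 16 + 4 = 26 sixteenth notes.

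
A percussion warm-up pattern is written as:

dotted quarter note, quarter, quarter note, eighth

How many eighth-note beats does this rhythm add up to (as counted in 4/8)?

8

One eighth-note beat = 2 sixteenth notes.
Each duration in sixteenth notes: dotted quarter note = 6; quarter = 4; quarter note = 4; eighth = 2.
Altogether 6 + 4 + 4 + 2 = 16.
16 ÷ 2 = 8 beats.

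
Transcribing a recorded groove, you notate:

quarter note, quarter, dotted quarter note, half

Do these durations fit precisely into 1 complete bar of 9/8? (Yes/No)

No

One bar of 9/8 = 9 eighth notes.
Each duration in eighth notes: quarter note = 2; quarter = 2; dotted quarter note = 3; half = 4.
Altogether 2 + 2 + 3 + 4 = 11.
11 exceeds 9, so the answer is No.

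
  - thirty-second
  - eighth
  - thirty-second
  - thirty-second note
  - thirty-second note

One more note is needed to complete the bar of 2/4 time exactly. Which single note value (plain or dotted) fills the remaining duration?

quarter note

The bar of 2/4 = 16 thirty-second notes.
Express everything in thirty-second notes: thirty-second = 1; eighth = 4; thirty-second = 1; thirty-second note = 1; thirty-second note = 1.
Sum: 1 + 4 + 1 + 1 + 1 = 8.
Remaining: 16 − 8 = 8 thirty-second notes, which is a quarter note.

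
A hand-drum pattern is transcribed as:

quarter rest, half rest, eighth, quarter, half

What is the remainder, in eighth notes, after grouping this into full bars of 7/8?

6

One bar of 7/8 = 7 eighth notes.
Each duration in eighth notes: quarter rest = 2; half rest = 4; eighth = 1; quarter = 2; half = 4.
Adding: 2 + 4 + 1 + 2 + 4 = 13.
13 ÷ 7 = 1 complete bar with 6 eighth notes remaining.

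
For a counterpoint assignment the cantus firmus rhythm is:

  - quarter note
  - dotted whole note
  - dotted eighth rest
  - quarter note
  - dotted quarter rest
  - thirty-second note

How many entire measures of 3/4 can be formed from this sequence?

One bar of 3/4 = 24 thirty-second notes.
In thirty-second notes: quarter note = 8; dotted whole note = 48; dotted eighth rest = 6; quarter note = 8; dotted quarter rest = 12; thirty-second note = 1.
Total: 8 + 48 + 6 + 8 + 12 + 1 = 83.
83 ÷ 24 = 3 complete bars with 11 left over.

3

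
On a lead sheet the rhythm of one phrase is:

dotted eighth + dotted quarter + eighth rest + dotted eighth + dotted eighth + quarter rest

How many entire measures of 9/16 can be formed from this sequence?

One bar of 9/16 = 9 sixteenth notes.
Each duration in sixteenth notes: dotted eighth = 3; dotted quarter = 6; eighth rest = 2; dotted eighth = 3; dotted eighth = 3; quarter rest = 4.
Altogether 3 + 6 + 2 + 3 + 3 + 4 = 21.
21 ÷ 9 = 2 complete bars with 3 left over.

2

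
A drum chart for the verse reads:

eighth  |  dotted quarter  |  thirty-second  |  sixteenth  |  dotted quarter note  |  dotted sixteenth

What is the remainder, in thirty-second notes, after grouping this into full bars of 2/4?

One bar of 2/4 = 16 thirty-second notes.
Convert each value to thirty-second notes: eighth = 4; dotted quarter = 12; thirty-second = 1; sixteenth = 2; dotted quarter note = 12; dotted sixteenth = 3.
Altogether 4 + 12 + 1 + 2 + 12 + 3 = 34.
34 ÷ 16 = 2 complete bars with 2 thirty-second notes remaining.

2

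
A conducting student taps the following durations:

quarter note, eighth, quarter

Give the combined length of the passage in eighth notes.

5

Working in eighth notes: quarter note = 2; eighth = 1; quarter = 2.
Total: 2 + 1 + 2 = 5 eighth notes.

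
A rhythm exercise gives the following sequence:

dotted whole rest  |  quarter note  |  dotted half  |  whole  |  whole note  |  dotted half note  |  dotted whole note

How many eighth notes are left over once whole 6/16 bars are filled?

One bar of 6/16 = 3 eighth notes.
In eighth notes: dotted whole rest = 12; quarter note = 2; dotted half = 6; whole = 8; whole note = 8; dotted half note = 6; dotted whole note = 12.
Total: 12 + 2 + 6 + 8 + 8 + 6 + 12 = 54.
54 ÷ 3 = 18 complete bars with 0 eighth notes remaining.

0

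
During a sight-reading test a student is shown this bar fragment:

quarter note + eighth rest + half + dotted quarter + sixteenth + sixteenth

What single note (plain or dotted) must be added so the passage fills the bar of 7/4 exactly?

The bar of 7/4 = 28 sixteenth notes.
In sixteenth notes: quarter note = 4; eighth rest = 2; half = 8; dotted quarter = 6; sixteenth = 1; sixteenth = 1.
Altogether 4 + 2 + 8 + 6 + 1 + 1 = 22.
Remaining: 28 − 22 = 6 sixteenth notes, which is a dotted quarter note.

dotted quarter note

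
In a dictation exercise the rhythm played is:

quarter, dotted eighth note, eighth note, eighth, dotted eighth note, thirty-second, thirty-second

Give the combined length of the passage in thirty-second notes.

In thirty-second notes: quarter = 8; dotted eighth note = 6; eighth note = 4; eighth = 4; dotted eighth note = 6; thirty-second = 1; thirty-second = 1.
Adding: 8 + 6 + 4 + 4 + 6 + 1 + 1 = 30 thirty-second notes.

30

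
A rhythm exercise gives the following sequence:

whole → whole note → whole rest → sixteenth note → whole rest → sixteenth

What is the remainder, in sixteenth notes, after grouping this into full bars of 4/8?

One bar of 4/8 = 8 sixteenth notes.
In sixteenth notes: whole = 16; whole note = 16; whole rest = 16; sixteenth note = 1; whole rest = 16; sixteenth = 1.
Altogether 16 + 16 + 16 + 1 + 16 + 1 = 66.
66 ÷ 8 = 8 complete bars with 2 sixteenth notes remaining.

2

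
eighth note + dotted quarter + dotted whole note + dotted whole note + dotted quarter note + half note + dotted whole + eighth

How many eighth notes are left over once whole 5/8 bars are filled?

3

One bar of 5/8 = 5 eighth notes.
Each duration in eighth notes: eighth note = 1; dotted quarter = 3; dotted whole note = 12; dotted whole note = 12; dotted quarter note = 3; half note = 4; dotted whole = 12; eighth = 1.
Adding: 1 + 3 + 12 + 12 + 3 + 4 + 12 + 1 = 48.
48 ÷ 5 = 9 complete bars with 3 eighth notes remaining.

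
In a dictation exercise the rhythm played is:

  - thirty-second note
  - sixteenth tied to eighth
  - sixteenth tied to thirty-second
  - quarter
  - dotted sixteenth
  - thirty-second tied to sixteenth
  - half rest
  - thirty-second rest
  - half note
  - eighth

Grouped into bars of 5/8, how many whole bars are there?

3

One bar of 5/8 = 20 thirty-second notes.
Each duration in thirty-second notes: thirty-second note = 1; sixteenth tied to eighth (sixteenth + eighth) = 6; sixteenth tied to thirty-second (sixteenth + thirty-second) = 3; quarter = 8; dotted sixteenth = 3; thirty-second tied to sixteenth (thirty-second + sixteenth) = 3; half rest = 16; thirty-second rest = 1; half note = 16; eighth = 4.
Total: 1 + 6 + 3 + 8 + 3 + 3 + 16 + 1 + 16 + 4 = 61.
61 ÷ 20 = 3 complete bars with 1 left over.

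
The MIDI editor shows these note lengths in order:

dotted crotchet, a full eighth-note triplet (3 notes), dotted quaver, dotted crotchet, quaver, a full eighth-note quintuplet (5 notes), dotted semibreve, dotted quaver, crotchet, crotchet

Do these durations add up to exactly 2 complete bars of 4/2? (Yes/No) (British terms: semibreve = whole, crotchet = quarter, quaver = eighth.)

One bar of 4/2 = 32 sixteenth notes, so 2 bars = 64.
Express everything in sixteenth notes: dotted crotchet = 6; a full eighth-note triplet (3 notes) (three triplet eighths span one quarter) = 4; dotted quaver = 3; dotted crotchet = 6; quaver = 2; a full eighth-note quintuplet (5 notes) (five quintuplet eighths span one half) = 8; dotted semibreve = 24; dotted quaver = 3; crotchet = 4; crotchet = 4.
Adding: 6 + 4 + 3 + 6 + 2 + 8 + 24 + 3 + 4 + 4 = 64.
64 equals 64, so the answer is Yes.

Yes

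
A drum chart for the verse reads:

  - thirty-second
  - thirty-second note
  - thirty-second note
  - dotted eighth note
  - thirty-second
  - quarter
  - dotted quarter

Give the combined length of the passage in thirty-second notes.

30

Express everything in thirty-second notes: thirty-second = 1; thirty-second note = 1; thirty-second note = 1; dotted eighth note = 6; thirty-second = 1; quarter = 8; dotted quarter = 12.
Adding: 1 + 1 + 1 + 6 + 1 + 8 + 12 = 30 thirty-second notes.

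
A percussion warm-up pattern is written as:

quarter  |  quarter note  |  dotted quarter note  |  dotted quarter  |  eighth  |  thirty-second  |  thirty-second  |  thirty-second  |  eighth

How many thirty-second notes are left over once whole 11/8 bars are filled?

7

One bar of 11/8 = 44 thirty-second notes.
Each duration in thirty-second notes: quarter = 8; quarter note = 8; dotted quarter note = 12; dotted quarter = 12; eighth = 4; thirty-second = 1; thirty-second = 1; thirty-second = 1; eighth = 4.
Sum: 8 + 8 + 12 + 12 + 4 + 1 + 1 + 1 + 4 = 51.
51 ÷ 44 = 1 complete bar with 7 thirty-second notes remaining.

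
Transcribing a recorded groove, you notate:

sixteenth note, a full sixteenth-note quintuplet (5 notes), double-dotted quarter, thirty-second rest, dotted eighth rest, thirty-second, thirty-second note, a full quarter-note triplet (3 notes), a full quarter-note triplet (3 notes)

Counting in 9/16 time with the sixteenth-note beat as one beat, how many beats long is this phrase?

32.5

One sixteenth-note beat = 2 thirty-second notes.
Each duration in thirty-second notes: sixteenth note = 2; a full sixteenth-note quintuplet (5 notes) (five quintuplet sixteenths span one quarter) = 8; double-dotted quarter = 14; thirty-second rest = 1; dotted eighth rest = 6; thirty-second = 1; thirty-second note = 1; a full quarter-note triplet (3 notes) (three triplet quarters span one half) = 16; a full quarter-note triplet (3 notes) (three triplet quarters span one half) = 16.
Altogether 2 + 8 + 14 + 1 + 6 + 1 + 1 + 16 + 16 = 65.
65 ÷ 2 = 32.5 beats.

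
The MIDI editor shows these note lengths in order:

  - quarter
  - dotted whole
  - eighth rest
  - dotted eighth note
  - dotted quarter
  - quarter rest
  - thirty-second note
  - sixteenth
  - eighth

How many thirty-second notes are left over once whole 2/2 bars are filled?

29

One bar of 2/2 = 32 thirty-second notes.
Express everything in thirty-second notes: quarter = 8; dotted whole = 48; eighth rest = 4; dotted eighth note = 6; dotted quarter = 12; quarter rest = 8; thirty-second note = 1; sixteenth = 2; eighth = 4.
Total: 8 + 48 + 4 + 6 + 12 + 8 + 1 + 2 + 4 = 93.
93 ÷ 32 = 2 complete bars with 29 thirty-second notes remaining.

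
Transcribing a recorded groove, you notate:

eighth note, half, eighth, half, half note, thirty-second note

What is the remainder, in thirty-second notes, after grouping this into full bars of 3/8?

9

One bar of 3/8 = 12 thirty-second notes.
In thirty-second notes: eighth note = 4; half = 16; eighth = 4; half = 16; half note = 16; thirty-second note = 1.
Total: 4 + 16 + 4 + 16 + 16 + 1 = 57.
57 ÷ 12 = 4 complete bars with 9 thirty-second notes remaining.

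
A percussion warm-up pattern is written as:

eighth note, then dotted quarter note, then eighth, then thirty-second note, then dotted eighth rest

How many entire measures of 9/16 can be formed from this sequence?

1

One bar of 9/16 = 18 thirty-second notes.
In thirty-second notes: eighth note = 4; dotted quarter note = 12; eighth = 4; thirty-second note = 1; dotted eighth rest = 6.
Altogether 4 + 12 + 4 + 1 + 6 = 27.
27 ÷ 18 = 1 complete bar with 9 left over.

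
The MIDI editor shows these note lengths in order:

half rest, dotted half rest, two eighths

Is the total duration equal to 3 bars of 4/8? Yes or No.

Yes

One bar of 4/8 = 4 eighth notes, so 3 bars = 12.
Each duration in eighth notes: half rest = 4; dotted half rest = 6; eighth = 1; eighth = 1.
Total: 4 + 6 + 1 + 1 = 12.
12 equals 12, so the answer is Yes.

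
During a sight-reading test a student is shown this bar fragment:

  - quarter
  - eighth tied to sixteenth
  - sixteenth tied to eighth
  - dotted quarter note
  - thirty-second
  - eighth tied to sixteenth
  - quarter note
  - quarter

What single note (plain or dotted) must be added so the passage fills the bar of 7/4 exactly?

The bar of 7/4 = 56 thirty-second notes.
In thirty-second notes: quarter = 8; eighth tied to sixteenth (eighth + sixteenth) = 6; sixteenth tied to eighth (sixteenth + eighth) = 6; dotted quarter note = 12; thirty-second = 1; eighth tied to sixteenth (eighth + sixteenth) = 6; quarter note = 8; quarter = 8.
Sum: 8 + 6 + 6 + 12 + 1 + 6 + 8 + 8 = 55.
Remaining: 56 − 55 = 1 thirty-second note, which is a thirty-second note.

thirty-second note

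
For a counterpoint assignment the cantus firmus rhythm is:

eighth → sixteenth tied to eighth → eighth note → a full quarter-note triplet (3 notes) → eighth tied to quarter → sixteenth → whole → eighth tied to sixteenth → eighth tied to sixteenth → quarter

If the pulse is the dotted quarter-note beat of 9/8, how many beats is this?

8

One dotted quarter-note beat = 6 sixteenth notes.
In sixteenth notes: eighth = 2; sixteenth tied to eighth (sixteenth + eighth) = 3; eighth note = 2; a full quarter-note triplet (3 notes) (three triplet quarters span one half) = 8; eighth tied to quarter (eighth + quarter) = 6; sixteenth = 1; whole = 16; eighth tied to sixteenth (eighth + sixteenth) = 3; eighth tied to sixteenth (eighth + sixteenth) = 3; quarter = 4.
Total: 2 + 3 + 2 + 8 + 6 + 1 + 16 + 3 + 3 + 4 = 48.
48 ÷ 6 = 8 beats.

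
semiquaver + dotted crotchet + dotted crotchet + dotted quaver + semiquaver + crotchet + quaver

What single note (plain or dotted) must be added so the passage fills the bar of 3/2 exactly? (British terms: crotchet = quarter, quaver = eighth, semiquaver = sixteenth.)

sixteenth note

The bar of 3/2 = 24 sixteenth notes.
In sixteenth notes: semiquaver = 1; dotted crotchet = 6; dotted crotchet = 6; dotted quaver = 3; semiquaver = 1; crotchet = 4; quaver = 2.
Total: 1 + 6 + 6 + 3 + 1 + 4 + 2 = 23.
Remaining: 24 − 23 = 1 sixteenth note, which is a sixteenth note.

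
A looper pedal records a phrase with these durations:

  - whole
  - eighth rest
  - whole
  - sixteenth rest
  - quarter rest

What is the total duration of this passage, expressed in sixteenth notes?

39

Express everything in sixteenth notes: whole = 16; eighth rest = 2; whole = 16; sixteenth rest = 1; quarter rest = 4.
Adding: 16 + 2 + 16 + 1 + 4 = 39 sixteenth notes.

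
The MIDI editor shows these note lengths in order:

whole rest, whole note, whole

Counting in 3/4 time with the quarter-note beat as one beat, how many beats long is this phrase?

12

One quarter-note beat = 2 eighth notes.
Working in eighth notes: whole rest = 8; whole note = 8; whole = 8.
Adding: 8 + 8 + 8 = 24.
24 ÷ 2 = 12 beats.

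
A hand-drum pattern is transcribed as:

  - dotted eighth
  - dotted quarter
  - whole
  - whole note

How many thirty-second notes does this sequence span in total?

82

In thirty-second notes: dotted eighth = 6; dotted quarter = 12; whole = 32; whole note = 32.
Altogether 6 + 12 + 32 + 32 = 82 thirty-second notes.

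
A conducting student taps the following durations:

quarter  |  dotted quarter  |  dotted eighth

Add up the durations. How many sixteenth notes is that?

13

Each duration in sixteenth notes: quarter = 4; dotted quarter = 6; dotted eighth = 3.
Adding: 4 + 6 + 3 = 13 sixteenth notes.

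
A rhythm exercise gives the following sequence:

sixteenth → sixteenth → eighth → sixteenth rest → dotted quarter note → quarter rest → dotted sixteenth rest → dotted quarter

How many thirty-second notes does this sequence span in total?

Convert each value to thirty-second notes: sixteenth = 2; sixteenth = 2; eighth = 4; sixteenth rest = 2; dotted quarter note = 12; quarter rest = 8; dotted sixteenth rest = 3; dotted quarter = 12.
Adding: 2 + 2 + 4 + 2 + 12 + 8 + 3 + 12 = 45 thirty-second notes.

45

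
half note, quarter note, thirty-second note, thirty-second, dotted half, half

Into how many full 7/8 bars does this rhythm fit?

2

One bar of 7/8 = 28 thirty-second notes.
Express everything in thirty-second notes: half note = 16; quarter note = 8; thirty-second note = 1; thirty-second = 1; dotted half = 24; half = 16.
Sum: 16 + 8 + 1 + 1 + 24 + 16 = 66.
66 ÷ 28 = 2 complete bars with 10 left over.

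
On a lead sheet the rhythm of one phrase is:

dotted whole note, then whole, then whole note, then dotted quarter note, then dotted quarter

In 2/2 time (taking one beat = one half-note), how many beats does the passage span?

8.5

One half-note beat = 4 eighth notes.
Each duration in eighth notes: dotted whole note = 12; whole = 8; whole note = 8; dotted quarter note = 3; dotted quarter = 3.
Adding: 12 + 8 + 8 + 3 + 3 = 34.
34 ÷ 4 = 8.5 beats.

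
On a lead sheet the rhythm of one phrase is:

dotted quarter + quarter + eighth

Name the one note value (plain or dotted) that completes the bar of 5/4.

half note

The bar of 5/4 = 10 eighth notes.
Convert each value to eighth notes: dotted quarter = 3; quarter = 2; eighth = 1.
Adding: 3 + 2 + 1 = 6.
Remaining: 10 − 6 = 4 eighth notes, which is a half note.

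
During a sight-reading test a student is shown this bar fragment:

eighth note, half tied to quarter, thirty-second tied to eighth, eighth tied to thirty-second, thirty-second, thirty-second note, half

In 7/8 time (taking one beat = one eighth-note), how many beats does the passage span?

One eighth-note beat = 4 thirty-second notes.
Express everything in thirty-second notes: eighth note = 4; half tied to quarter (half + quarter) = 24; thirty-second tied to eighth (thirty-second + eighth) = 5; eighth tied to thirty-second (eighth + thirty-second) = 5; thirty-second = 1; thirty-second note = 1; half = 16.
Altogether 4 + 24 + 5 + 5 + 1 + 1 + 16 = 56.
56 ÷ 4 = 14 beats.

14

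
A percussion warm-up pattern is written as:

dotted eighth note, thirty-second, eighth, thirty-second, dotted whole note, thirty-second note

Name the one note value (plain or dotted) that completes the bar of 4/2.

The bar of 4/2 = 64 thirty-second notes.
Working in thirty-second notes: dotted eighth note = 6; thirty-second = 1; eighth = 4; thirty-second = 1; dotted whole note = 48; thirty-second note = 1.
Sum: 6 + 1 + 4 + 1 + 48 + 1 = 61.
Remaining: 64 − 61 = 3 thirty-second notes, which is a dotted sixteenth note.

dotted sixteenth note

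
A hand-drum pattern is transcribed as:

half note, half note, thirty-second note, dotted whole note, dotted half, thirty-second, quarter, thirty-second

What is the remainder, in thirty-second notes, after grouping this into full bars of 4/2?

51

One bar of 4/2 = 64 thirty-second notes.
Express everything in thirty-second notes: half note = 16; half note = 16; thirty-second note = 1; dotted whole note = 48; dotted half = 24; thirty-second = 1; quarter = 8; thirty-second = 1.
Total: 16 + 16 + 1 + 48 + 24 + 1 + 8 + 1 = 115.
115 ÷ 64 = 1 complete bar with 51 thirty-second notes remaining.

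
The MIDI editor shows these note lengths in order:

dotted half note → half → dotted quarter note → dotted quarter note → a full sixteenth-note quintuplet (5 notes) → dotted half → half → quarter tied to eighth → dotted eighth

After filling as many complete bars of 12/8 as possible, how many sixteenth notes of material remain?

One bar of 12/8 = 24 sixteenth notes.
Express everything in sixteenth notes: dotted half note = 12; half = 8; dotted quarter note = 6; dotted quarter note = 6; a full sixteenth-note quintuplet (5 notes) (five quintuplet sixteenths span one quarter) = 4; dotted half = 12; half = 8; quarter tied to eighth (quarter + eighth) = 6; dotted eighth = 3.
Altogether 12 + 8 + 6 + 6 + 4 + 12 + 8 + 6 + 3 = 65.
65 ÷ 24 = 2 complete bars with 17 sixteenth notes remaining.

17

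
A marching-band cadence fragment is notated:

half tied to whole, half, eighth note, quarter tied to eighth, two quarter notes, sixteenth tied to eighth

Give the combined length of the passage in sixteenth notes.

Express everything in sixteenth notes: half tied to whole (half + whole) = 24; half = 8; eighth note = 2; quarter tied to eighth (quarter + eighth) = 6; quarter note = 4; quarter note = 4; sixteenth tied to eighth (sixteenth + eighth) = 3.
Total: 24 + 8 + 2 + 6 + 4 + 4 + 3 = 51 sixteenth notes.

51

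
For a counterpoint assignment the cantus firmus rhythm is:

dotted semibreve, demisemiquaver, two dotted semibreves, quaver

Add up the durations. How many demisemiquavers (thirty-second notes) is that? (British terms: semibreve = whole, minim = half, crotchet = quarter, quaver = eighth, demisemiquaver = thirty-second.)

In thirty-second notes: dotted semibreve = 48; demisemiquaver = 1; dotted semibreve = 48; dotted semibreve = 48; quaver = 4.
Adding: 48 + 1 + 48 + 48 + 4 = 149 thirty-second notes.

149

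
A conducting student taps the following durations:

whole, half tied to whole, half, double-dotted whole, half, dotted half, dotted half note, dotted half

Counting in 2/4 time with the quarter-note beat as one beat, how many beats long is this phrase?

One quarter-note beat = 2 eighth notes.
In eighth notes: whole = 8; half tied to whole (half + whole) = 12; half = 4; double-dotted whole = 14; half = 4; dotted half = 6; dotted half note = 6; dotted half = 6.
Total: 8 + 12 + 4 + 14 + 4 + 6 + 6 + 6 = 60.
60 ÷ 2 = 30 beats.

30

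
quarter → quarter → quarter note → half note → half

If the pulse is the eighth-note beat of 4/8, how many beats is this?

One eighth-note beat = 2 sixteenth notes.
Working in sixteenth notes: quarter = 4; quarter = 4; quarter note = 4; half note = 8; half = 8.
Altogether 4 + 4 + 4 + 8 + 8 = 28.
28 ÷ 2 = 14 beats.

14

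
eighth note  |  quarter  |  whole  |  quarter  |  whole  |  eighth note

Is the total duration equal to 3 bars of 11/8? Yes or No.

No

One bar of 11/8 = 11 eighth notes, so 3 bars = 33.
Express everything in eighth notes: eighth note = 1; quarter = 2; whole = 8; quarter = 2; whole = 8; eighth note = 1.
Total: 1 + 2 + 8 + 2 + 8 + 1 = 22.
22 falls short of 33, so the answer is No.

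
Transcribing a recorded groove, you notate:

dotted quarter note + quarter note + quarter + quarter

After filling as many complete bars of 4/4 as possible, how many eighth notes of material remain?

1

One bar of 4/4 = 8 eighth notes.
Working in eighth notes: dotted quarter note = 3; quarter note = 2; quarter = 2; quarter = 2.
Adding: 3 + 2 + 2 + 2 = 9.
9 ÷ 8 = 1 complete bar with 1 eighth note remaining.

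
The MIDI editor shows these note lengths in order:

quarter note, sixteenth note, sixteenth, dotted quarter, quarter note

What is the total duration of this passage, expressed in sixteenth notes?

16

Convert each value to sixteenth notes: quarter note = 4; sixteenth note = 1; sixteenth = 1; dotted quarter = 6; quarter note = 4.
Sum: 4 + 1 + 1 + 6 + 4 = 16 sixteenth notes.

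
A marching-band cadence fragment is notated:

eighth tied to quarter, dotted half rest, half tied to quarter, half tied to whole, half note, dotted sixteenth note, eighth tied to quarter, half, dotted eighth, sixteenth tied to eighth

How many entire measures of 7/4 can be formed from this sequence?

2

One bar of 7/4 = 56 thirty-second notes.
Each duration in thirty-second notes: eighth tied to quarter (eighth + quarter) = 12; dotted half rest = 24; half tied to quarter (half + quarter) = 24; half tied to whole (half + whole) = 48; half note = 16; dotted sixteenth note = 3; eighth tied to quarter (eighth + quarter) = 12; half = 16; dotted eighth = 6; sixteenth tied to eighth (sixteenth + eighth) = 6.
Altogether 12 + 24 + 24 + 48 + 16 + 3 + 12 + 16 + 6 + 6 = 167.
167 ÷ 56 = 2 complete bars with 55 left over.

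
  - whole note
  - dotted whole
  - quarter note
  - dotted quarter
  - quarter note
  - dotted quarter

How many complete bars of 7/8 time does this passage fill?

4

One bar of 7/8 = 7 eighth notes.
Convert each value to eighth notes: whole note = 8; dotted whole = 12; quarter note = 2; dotted quarter = 3; quarter note = 2; dotted quarter = 3.
Adding: 8 + 12 + 2 + 3 + 2 + 3 = 30.
30 ÷ 7 = 4 complete bars with 2 left over.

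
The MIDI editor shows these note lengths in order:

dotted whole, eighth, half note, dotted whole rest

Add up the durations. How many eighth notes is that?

29

Convert each value to eighth notes: dotted whole = 12; eighth = 1; half note = 4; dotted whole rest = 12.
Adding: 12 + 1 + 4 + 12 = 29 eighth notes.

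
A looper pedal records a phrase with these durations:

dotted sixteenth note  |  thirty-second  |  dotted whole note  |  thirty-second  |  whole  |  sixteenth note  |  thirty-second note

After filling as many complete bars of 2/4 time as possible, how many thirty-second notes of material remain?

One bar of 2/4 = 16 thirty-second notes.
Express everything in thirty-second notes: dotted sixteenth note = 3; thirty-second = 1; dotted whole note = 48; thirty-second = 1; whole = 32; sixteenth note = 2; thirty-second note = 1.
Total: 3 + 1 + 48 + 1 + 32 + 2 + 1 = 88.
88 ÷ 16 = 5 complete bars with 8 thirty-second notes remaining.

8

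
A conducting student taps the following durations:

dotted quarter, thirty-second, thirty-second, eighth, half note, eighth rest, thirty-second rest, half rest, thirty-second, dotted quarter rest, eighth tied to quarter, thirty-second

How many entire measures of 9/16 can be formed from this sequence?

4

One bar of 9/16 = 18 thirty-second notes.
Each duration in thirty-second notes: dotted quarter = 12; thirty-second = 1; thirty-second = 1; eighth = 4; half note = 16; eighth rest = 4; thirty-second rest = 1; half rest = 16; thirty-second = 1; dotted quarter rest = 12; eighth tied to quarter (eighth + quarter) = 12; thirty-second = 1.
Altogether 12 + 1 + 1 + 4 + 16 + 4 + 1 + 16 + 1 + 12 + 12 + 1 = 81.
81 ÷ 18 = 4 complete bars with 9 left over.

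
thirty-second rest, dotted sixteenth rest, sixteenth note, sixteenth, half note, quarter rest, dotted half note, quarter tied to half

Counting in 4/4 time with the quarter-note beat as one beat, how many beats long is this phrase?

One quarter-note beat = 8 thirty-second notes.
Express everything in thirty-second notes: thirty-second rest = 1; dotted sixteenth rest = 3; sixteenth note = 2; sixteenth = 2; half note = 16; quarter rest = 8; dotted half note = 24; quarter tied to half (quarter + half) = 24.
Total: 1 + 3 + 2 + 2 + 16 + 8 + 24 + 24 = 80.
80 ÷ 8 = 10 beats.

10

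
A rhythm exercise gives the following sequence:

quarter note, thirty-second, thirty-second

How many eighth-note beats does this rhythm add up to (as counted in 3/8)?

2.5

One eighth-note beat = 4 thirty-second notes.
Working in thirty-second notes: quarter note = 8; thirty-second = 1; thirty-second = 1.
Total: 8 + 1 + 1 = 10.
10 ÷ 4 = 2.5 beats.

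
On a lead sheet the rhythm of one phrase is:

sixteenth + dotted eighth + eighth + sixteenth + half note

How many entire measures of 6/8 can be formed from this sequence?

1

One bar of 6/8 = 12 sixteenth notes.
Express everything in sixteenth notes: sixteenth = 1; dotted eighth = 3; eighth = 2; sixteenth = 1; half note = 8.
Altogether 1 + 3 + 2 + 1 + 8 = 15.
15 ÷ 12 = 1 complete bar with 3 left over.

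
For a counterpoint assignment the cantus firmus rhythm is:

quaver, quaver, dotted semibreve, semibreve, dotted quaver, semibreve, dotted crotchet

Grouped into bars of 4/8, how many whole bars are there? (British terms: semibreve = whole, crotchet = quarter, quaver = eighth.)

One bar of 4/8 = 8 sixteenth notes.
Convert each value to sixteenth notes: quaver = 2; quaver = 2; dotted semibreve = 24; semibreve = 16; dotted quaver = 3; semibreve = 16; dotted crotchet = 6.
Adding: 2 + 2 + 24 + 16 + 3 + 16 + 6 = 69.
69 ÷ 8 = 8 complete bars with 5 left over.

8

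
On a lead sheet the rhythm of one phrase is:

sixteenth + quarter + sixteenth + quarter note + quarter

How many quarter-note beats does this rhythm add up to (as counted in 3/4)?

One quarter-note beat = 4 sixteenth notes.
Express everything in sixteenth notes: sixteenth = 1; quarter = 4; sixteenth = 1; quarter note = 4; quarter = 4.
Sum: 1 + 4 + 1 + 4 + 4 = 14.
14 ÷ 4 = 3.5 beats.

3.5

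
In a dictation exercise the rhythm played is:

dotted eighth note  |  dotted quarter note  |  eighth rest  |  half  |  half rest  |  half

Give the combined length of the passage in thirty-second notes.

70

In thirty-second notes: dotted eighth note = 6; dotted quarter note = 12; eighth rest = 4; half = 16; half rest = 16; half = 16.
Sum: 6 + 12 + 4 + 16 + 16 + 16 = 70 thirty-second notes.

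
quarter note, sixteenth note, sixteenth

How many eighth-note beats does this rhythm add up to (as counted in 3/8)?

3

One eighth-note beat = 2 sixteenth notes.
Express everything in sixteenth notes: quarter note = 4; sixteenth note = 1; sixteenth = 1.
Altogether 4 + 1 + 1 = 6.
6 ÷ 2 = 3 beats.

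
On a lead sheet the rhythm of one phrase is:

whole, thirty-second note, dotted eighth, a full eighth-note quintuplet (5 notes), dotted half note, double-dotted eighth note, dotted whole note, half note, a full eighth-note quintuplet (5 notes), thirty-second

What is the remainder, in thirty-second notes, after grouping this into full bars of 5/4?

One bar of 5/4 = 40 thirty-second notes.
Working in thirty-second notes: whole = 32; thirty-second note = 1; dotted eighth = 6; a full eighth-note quintuplet (5 notes) (five quintuplet eighths span one half) = 16; dotted half note = 24; double-dotted eighth note = 7; dotted whole note = 48; half note = 16; a full eighth-note quintuplet (5 notes) (five quintuplet eighths span one half) = 16; thirty-second = 1.
Altogether 32 + 1 + 6 + 16 + 24 + 7 + 48 + 16 + 16 + 1 = 167.
167 ÷ 40 = 4 complete bars with 7 thirty-second notes remaining.

7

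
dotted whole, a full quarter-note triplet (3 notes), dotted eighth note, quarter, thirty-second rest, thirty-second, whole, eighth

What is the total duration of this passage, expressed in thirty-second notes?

116

Each duration in thirty-second notes: dotted whole = 48; a full quarter-note triplet (3 notes) (three triplet quarters span one half) = 16; dotted eighth note = 6; quarter = 8; thirty-second rest = 1; thirty-second = 1; whole = 32; eighth = 4.
Altogether 48 + 16 + 6 + 8 + 1 + 1 + 32 + 4 = 116 thirty-second notes.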